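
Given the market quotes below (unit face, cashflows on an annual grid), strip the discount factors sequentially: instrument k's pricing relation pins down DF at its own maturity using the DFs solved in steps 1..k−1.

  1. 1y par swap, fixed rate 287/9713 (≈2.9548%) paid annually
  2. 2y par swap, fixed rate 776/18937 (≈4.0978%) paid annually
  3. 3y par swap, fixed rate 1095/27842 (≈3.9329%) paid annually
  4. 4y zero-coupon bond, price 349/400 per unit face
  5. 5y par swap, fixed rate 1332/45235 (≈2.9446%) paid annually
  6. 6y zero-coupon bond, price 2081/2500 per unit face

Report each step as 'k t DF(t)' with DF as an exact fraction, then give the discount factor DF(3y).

1 1 9713/10000
2 2 1153/1250
3 3 1781/2000
4 4 349/400
5 5 2167/2500
6 6 2081/2500
DF(3y) = 1781/2000 ≈ 0.890500

step 1 [1y] swap r/1=287/9713: DF=(1 − 287/9713·(0))/(1+287/9713) = 9713/10000 ≈ 0.971300
step 2 [2y] swap r/1=776/18937: DF=(1 − 776/18937·(0.971300))/(1+776/18937) = 1153/1250 ≈ 0.922400
step 3 [3y] swap r/1=1095/27842: DF=(1 − 1095/27842·(0.971300+0.922400))/(1+1095/27842) = 1781/2000 ≈ 0.890500
step 4 [4y] zero: DF = P = 349/400 ≈ 0.872500
step 5 [5y] swap r/1=1332/45235: DF=(1 − 1332/45235·(0.971300+0.922400+0.890500+0.872500))/(1+1332/45235) = 2167/2500 ≈ 0.866800
step 6 [6y] zero: DF = P = 2081/2500 ≈ 0.832400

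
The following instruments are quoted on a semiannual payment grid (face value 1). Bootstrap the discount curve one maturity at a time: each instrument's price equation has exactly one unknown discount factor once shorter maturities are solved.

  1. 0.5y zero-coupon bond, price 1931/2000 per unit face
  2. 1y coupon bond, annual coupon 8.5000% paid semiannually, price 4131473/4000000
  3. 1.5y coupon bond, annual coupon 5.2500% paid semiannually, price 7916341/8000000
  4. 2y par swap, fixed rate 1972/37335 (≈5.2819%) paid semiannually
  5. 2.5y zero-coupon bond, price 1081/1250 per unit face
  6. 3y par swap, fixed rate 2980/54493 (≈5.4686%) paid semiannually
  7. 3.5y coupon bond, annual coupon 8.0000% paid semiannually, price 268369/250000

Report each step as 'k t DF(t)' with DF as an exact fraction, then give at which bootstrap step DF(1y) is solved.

1 1/2 1931/2000
2 1 4757/5000
3 3/2 572/625
4 2 4507/5000
5 5/2 1081/1250
6 3 851/1000
7 7/2 4113/5000
DF(1y) is solved at step 2

step 1 [0.5y] zero: DF = P = 1931/2000 ≈ 0.965500
step 2 [1y] bond c/2=17/400: DF=(4131473/4000000 − 17/400·(0.965500))/(1+17/400) = 4757/5000 ≈ 0.951400
step 3 [1.5y] bond c/2=21/800: DF=(7916341/8000000 − 21/800·(0.965500+0.951400))/(1+21/800) = 572/625 ≈ 0.915200
step 4 [2y] swap r/2=986/37335: DF=(1 − 986/37335·(0.965500+0.951400+0.915200))/(1+986/37335) = 4507/5000 ≈ 0.901400
step 5 [2.5y] zero: DF = P = 1081/1250 ≈ 0.864800
step 6 [3y] swap r/2=1490/54493: DF=(1 − 1490/54493·(0.965500+0.951400+0.915200+0.901400+0.864800))/(1+1490/54493) = 851/1000 ≈ 0.851000
step 7 [3.5y] bond c/2=1/25: DF=(268369/250000 − 1/25·(0.965500+0.951400+0.915200+0.901400+0.864800+0.851000))/(1+1/25) = 4113/5000 ≈ 0.822600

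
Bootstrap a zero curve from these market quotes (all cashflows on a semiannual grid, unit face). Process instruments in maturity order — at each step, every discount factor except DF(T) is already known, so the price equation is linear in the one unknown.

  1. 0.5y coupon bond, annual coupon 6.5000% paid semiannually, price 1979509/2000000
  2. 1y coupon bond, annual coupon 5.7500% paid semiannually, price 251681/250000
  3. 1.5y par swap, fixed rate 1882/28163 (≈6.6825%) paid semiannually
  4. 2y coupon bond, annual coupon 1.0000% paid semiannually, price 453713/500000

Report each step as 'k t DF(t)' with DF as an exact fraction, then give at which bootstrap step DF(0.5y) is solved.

1 1/2 4793/5000
2 1 4759/5000
3 3/2 9059/10000
4 2 8889/10000
DF(0.5y) is solved at step 1

step 1 [0.5y] bond c/2=13/400: DF=(1979509/2000000 − 13/400·(0))/(1+13/400) = 4793/5000 ≈ 0.958600
step 2 [1y] bond c/2=23/800: DF=(251681/250000 − 23/800·(0.958600))/(1+23/800) = 4759/5000 ≈ 0.951800
step 3 [1.5y] swap r/2=941/28163: DF=(1 − 941/28163·(0.958600+0.951800))/(1+941/28163) = 9059/10000 ≈ 0.905900
step 4 [2y] bond c/2=1/200: DF=(453713/500000 − 1/200·(0.958600+0.951800+0.905900))/(1+1/200) = 8889/10000 ≈ 0.888900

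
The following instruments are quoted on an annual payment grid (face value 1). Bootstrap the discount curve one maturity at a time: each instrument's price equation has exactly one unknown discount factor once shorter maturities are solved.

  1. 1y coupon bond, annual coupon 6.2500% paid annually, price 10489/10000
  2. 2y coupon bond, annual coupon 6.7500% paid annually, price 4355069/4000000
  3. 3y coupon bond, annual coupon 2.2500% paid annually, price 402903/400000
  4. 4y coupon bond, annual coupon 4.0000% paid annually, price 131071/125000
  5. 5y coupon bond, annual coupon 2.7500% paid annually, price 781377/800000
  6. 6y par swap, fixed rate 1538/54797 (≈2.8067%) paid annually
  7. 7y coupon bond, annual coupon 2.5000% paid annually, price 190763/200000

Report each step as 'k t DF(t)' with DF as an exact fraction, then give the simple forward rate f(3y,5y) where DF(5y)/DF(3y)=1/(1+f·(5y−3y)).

1 1 617/625
2 2 383/400
3 3 9423/10000
4 4 2243/2500
5 5 8493/10000
6 6 4231/5000
7 7 7969/10000
f(3y,5y) = ((9423/10000)/(8493/10000) − 1)/(2) = 155/2831 ≈ 5.4751%

step 1 [1y] bond c/1=1/16: DF=(10489/10000 − 1/16·(0))/(1+1/16) = 617/625 ≈ 0.987200
step 2 [2y] bond c/1=27/400: DF=(4355069/4000000 − 27/400·(0.987200))/(1+27/400) = 383/400 ≈ 0.957500
step 3 [3y] bond c/1=9/400: DF=(402903/400000 − 9/400·(0.987200+0.957500))/(1+9/400) = 9423/10000 ≈ 0.942300
step 4 [4y] bond c/1=1/25: DF=(131071/125000 − 1/25·(0.987200+0.957500+0.942300))/(1+1/25) = 2243/2500 ≈ 0.897200
step 5 [5y] bond c/1=11/400: DF=(781377/800000 − 11/400·(0.987200+0.957500+0.942300+0.897200))/(1+11/400) = 8493/10000 ≈ 0.849300
step 6 [6y] swap r/1=1538/54797: DF=(1 − 1538/54797·(0.987200+0.957500+0.942300+0.897200+0.849300))/(1+1538/54797) = 4231/5000 ≈ 0.846200
step 7 [7y] bond c/1=1/40: DF=(190763/200000 − 1/40·(0.987200+0.957500+0.942300+0.897200+0.849300+0.846200))/(1+1/40) = 7969/10000 ≈ 0.796900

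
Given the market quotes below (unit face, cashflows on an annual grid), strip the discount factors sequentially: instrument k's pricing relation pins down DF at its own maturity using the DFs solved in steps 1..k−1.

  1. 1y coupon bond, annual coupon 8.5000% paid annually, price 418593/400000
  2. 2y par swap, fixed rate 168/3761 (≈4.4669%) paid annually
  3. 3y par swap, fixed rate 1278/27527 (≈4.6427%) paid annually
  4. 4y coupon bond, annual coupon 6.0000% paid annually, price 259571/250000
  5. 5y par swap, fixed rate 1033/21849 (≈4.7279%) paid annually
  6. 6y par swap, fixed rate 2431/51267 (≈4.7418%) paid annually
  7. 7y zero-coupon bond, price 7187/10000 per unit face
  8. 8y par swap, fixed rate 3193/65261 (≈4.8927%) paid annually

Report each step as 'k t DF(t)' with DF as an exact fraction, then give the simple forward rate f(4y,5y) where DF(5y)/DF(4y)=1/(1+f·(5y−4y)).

1 1 1929/2000
2 2 229/250
3 3 4361/5000
4 4 8237/10000
5 5 3967/5000
6 6 7569/10000
7 7 7187/10000
8 8 6807/10000
f(4y,5y) = ((8237/10000)/(3967/5000) − 1)/(1) = 303/7934 ≈ 3.8190%

step 1 [1y] bond c/1=17/200: DF=(418593/400000 − 17/200·(0))/(1+17/200) = 1929/2000 ≈ 0.964500
step 2 [2y] swap r/1=168/3761: DF=(1 − 168/3761·(0.964500))/(1+168/3761) = 229/250 ≈ 0.916000
step 3 [3y] swap r/1=1278/27527: DF=(1 − 1278/27527·(0.964500+0.916000))/(1+1278/27527) = 4361/5000 ≈ 0.872200
step 4 [4y] bond c/1=3/50: DF=(259571/250000 − 3/50·(0.964500+0.916000+0.872200))/(1+3/50) = 8237/10000 ≈ 0.823700
step 5 [5y] swap r/1=1033/21849: DF=(1 − 1033/21849·(0.964500+0.916000+0.872200+0.823700))/(1+1033/21849) = 3967/5000 ≈ 0.793400
step 6 [6y] swap r/1=2431/51267: DF=(1 − 2431/51267·(0.964500+0.916000+0.872200+0.823700+0.793400))/(1+2431/51267) = 7569/10000 ≈ 0.756900
step 7 [7y] zero: DF = P = 7187/10000 ≈ 0.718700
step 8 [8y] swap r/1=3193/65261: DF=(1 − 3193/65261·(0.964500+0.916000+0.872200+0.823700+0.793400+0.756900+0.718700))/(1+3193/65261) = 6807/10000 ≈ 0.680700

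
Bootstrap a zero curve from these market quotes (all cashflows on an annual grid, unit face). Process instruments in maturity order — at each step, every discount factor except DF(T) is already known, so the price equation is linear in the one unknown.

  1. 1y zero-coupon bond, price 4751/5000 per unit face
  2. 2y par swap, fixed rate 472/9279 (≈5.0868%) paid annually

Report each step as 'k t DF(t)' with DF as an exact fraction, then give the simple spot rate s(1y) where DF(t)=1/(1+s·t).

1 1 4751/5000
2 2 566/625
s(1y) = (1/(4751/5000) − 1)/(1) = 249/4751 ≈ 5.2410%

step 1 [1y] zero: DF = P = 4751/5000 ≈ 0.950200
step 2 [2y] swap r/1=472/9279: DF=(1 − 472/9279·(0.950200))/(1+472/9279) = 566/625 ≈ 0.905600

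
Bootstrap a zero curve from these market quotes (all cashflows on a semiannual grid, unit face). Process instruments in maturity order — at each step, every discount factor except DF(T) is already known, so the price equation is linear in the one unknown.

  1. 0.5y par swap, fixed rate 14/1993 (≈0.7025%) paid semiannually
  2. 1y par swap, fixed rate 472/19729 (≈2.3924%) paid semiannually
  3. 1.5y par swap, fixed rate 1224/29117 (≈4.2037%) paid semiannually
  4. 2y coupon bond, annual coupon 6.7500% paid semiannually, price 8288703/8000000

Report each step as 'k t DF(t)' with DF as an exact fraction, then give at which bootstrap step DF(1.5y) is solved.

step 1 [0.5y] swap r/2=7/1993: DF=(1 − 7/1993·(0))/(1+7/1993) = 1993/2000 ≈ 0.996500
step 2 [1y] swap r/2=236/19729: DF=(1 − 236/19729·(0.996500))/(1+236/19729) = 2441/2500 ≈ 0.976400
step 3 [1.5y] swap r/2=612/29117: DF=(1 − 612/29117·(0.996500+0.976400))/(1+612/29117) = 2347/2500 ≈ 0.938800
step 4 [2y] bond c/2=27/800: DF=(8288703/8000000 − 27/800·(0.996500+0.976400+0.938800))/(1+27/800) = 567/625 ≈ 0.907200

1 1/2 1993/2000
2 1 2441/2500
3 3/2 2347/2500
4 2 567/625
DF(1.5y) is solved at step 3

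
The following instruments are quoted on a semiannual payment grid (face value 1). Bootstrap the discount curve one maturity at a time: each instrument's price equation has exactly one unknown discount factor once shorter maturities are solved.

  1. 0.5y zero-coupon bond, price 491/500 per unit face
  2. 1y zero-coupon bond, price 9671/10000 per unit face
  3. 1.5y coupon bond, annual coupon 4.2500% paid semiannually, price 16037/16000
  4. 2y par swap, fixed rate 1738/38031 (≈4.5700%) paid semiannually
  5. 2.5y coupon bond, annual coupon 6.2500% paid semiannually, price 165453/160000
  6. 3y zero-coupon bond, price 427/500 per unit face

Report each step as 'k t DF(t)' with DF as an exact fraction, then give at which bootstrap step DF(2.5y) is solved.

step 1 [0.5y] zero: DF = P = 491/500 ≈ 0.982000
step 2 [1y] zero: DF = P = 9671/10000 ≈ 0.967100
step 3 [1.5y] bond c/2=17/800: DF=(16037/16000 − 17/800·(0.982000+0.967100))/(1+17/800) = 9409/10000 ≈ 0.940900
step 4 [2y] swap r/2=869/38031: DF=(1 − 869/38031·(0.982000+0.967100+0.940900))/(1+869/38031) = 9131/10000 ≈ 0.913100
step 5 [2.5y] bond c/2=1/32: DF=(165453/160000 − 1/32·(0.982000+0.967100+0.940900+0.913100))/(1+1/32) = 71/80 ≈ 0.887500
step 6 [3y] zero: DF = P = 427/500 ≈ 0.854000

1 1/2 491/500
2 1 9671/10000
3 3/2 9409/10000
4 2 9131/10000
5 5/2 71/80
6 3 427/500
DF(2.5y) is solved at step 5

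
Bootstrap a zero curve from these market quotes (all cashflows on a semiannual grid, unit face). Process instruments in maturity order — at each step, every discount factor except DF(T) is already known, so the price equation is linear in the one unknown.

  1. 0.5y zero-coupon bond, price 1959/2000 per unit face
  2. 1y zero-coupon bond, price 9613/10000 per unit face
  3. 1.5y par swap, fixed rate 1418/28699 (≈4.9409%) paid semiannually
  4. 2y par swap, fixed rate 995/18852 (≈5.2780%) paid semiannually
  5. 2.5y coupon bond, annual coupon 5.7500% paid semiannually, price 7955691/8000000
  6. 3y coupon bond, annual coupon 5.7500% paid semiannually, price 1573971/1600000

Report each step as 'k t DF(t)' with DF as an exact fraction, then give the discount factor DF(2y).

1 1/2 1959/2000
2 1 9613/10000
3 3/2 9291/10000
4 2 1801/2000
5 5/2 8613/10000
6 3 2067/2500
DF(2y) = 1801/2000 ≈ 0.900500

step 1 [0.5y] zero: DF = P = 1959/2000 ≈ 0.979500
step 2 [1y] zero: DF = P = 9613/10000 ≈ 0.961300
step 3 [1.5y] swap r/2=709/28699: DF=(1 − 709/28699·(0.979500+0.961300))/(1+709/28699) = 9291/10000 ≈ 0.929100
step 4 [2y] swap r/2=995/37704: DF=(1 − 995/37704·(0.979500+0.961300+0.929100))/(1+995/37704) = 1801/2000 ≈ 0.900500
step 5 [2.5y] bond c/2=23/800: DF=(7955691/8000000 − 23/800·(0.979500+0.961300+0.929100+0.900500))/(1+23/800) = 8613/10000 ≈ 0.861300
step 6 [3y] bond c/2=23/800: DF=(1573971/1600000 − 23/800·(0.979500+0.961300+0.929100+0.900500+0.861300))/(1+23/800) = 2067/2500 ≈ 0.826800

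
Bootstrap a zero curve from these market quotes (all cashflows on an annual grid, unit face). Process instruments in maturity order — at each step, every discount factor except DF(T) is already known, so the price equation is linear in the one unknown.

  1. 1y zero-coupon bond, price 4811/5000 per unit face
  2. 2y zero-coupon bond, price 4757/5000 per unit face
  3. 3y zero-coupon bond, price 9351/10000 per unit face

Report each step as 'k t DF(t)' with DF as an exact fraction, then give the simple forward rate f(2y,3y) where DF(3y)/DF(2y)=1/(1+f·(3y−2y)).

1 1 4811/5000
2 2 4757/5000
3 3 9351/10000
f(2y,3y) = ((4757/5000)/(9351/10000) − 1)/(1) = 163/9351 ≈ 1.7431%

step 1 [1y] zero: DF = P = 4811/5000 ≈ 0.962200
step 2 [2y] zero: DF = P = 4757/5000 ≈ 0.951400
step 3 [3y] zero: DF = P = 9351/10000 ≈ 0.935100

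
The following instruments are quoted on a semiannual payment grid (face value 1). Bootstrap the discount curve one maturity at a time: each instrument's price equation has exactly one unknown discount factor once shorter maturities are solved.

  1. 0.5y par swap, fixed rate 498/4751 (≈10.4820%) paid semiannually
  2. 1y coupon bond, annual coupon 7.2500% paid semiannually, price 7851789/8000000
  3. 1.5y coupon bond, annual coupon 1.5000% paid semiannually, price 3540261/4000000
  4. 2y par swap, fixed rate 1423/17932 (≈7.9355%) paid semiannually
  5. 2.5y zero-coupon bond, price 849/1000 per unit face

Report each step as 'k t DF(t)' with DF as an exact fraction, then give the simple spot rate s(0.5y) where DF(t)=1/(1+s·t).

1 1/2 4751/5000
2 1 9139/10000
3 3/2 4323/5000
4 2 8577/10000
5 5/2 849/1000
s(0.5y) = (1/(4751/5000) − 1)/(1/2) = 498/4751 ≈ 10.4820%

step 1 [0.5y] swap r/2=249/4751: DF=(1 − 249/4751·(0))/(1+249/4751) = 4751/5000 ≈ 0.950200
step 2 [1y] bond c/2=29/800: DF=(7851789/8000000 − 29/800·(0.950200))/(1+29/800) = 9139/10000 ≈ 0.913900
step 3 [1.5y] bond c/2=3/400: DF=(3540261/4000000 − 3/400·(0.950200+0.913900))/(1+3/400) = 4323/5000 ≈ 0.864600
step 4 [2y] swap r/2=1423/35864: DF=(1 − 1423/35864·(0.950200+0.913900+0.864600))/(1+1423/35864) = 8577/10000 ≈ 0.857700
step 5 [2.5y] zero: DF = P = 849/1000 ≈ 0.849000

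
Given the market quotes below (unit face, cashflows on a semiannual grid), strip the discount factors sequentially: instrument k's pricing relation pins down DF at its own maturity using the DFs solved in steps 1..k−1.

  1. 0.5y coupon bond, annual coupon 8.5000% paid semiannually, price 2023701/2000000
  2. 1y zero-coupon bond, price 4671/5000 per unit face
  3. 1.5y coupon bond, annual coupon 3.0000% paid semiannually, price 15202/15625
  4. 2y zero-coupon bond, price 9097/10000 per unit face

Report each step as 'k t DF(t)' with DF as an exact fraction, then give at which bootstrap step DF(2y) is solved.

1 1/2 4853/5000
2 1 4671/5000
3 3/2 1163/1250
4 2 9097/10000
DF(2y) is solved at step 4

step 1 [0.5y] bond c/2=17/400: DF=(2023701/2000000 − 17/400·(0))/(1+17/400) = 4853/5000 ≈ 0.970600
step 2 [1y] zero: DF = P = 4671/5000 ≈ 0.934200
step 3 [1.5y] bond c/2=3/200: DF=(15202/15625 − 3/200·(0.970600+0.934200))/(1+3/200) = 1163/1250 ≈ 0.930400
step 4 [2y] zero: DF = P = 9097/10000 ≈ 0.909700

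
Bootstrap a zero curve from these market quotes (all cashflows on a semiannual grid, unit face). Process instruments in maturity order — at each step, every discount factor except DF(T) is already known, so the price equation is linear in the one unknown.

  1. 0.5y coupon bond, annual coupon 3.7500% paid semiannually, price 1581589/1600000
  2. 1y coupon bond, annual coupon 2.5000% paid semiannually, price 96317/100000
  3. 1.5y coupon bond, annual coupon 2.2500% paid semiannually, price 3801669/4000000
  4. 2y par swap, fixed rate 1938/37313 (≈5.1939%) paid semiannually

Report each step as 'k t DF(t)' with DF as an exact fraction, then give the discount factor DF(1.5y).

1 1/2 9703/10000
2 1 9393/10000
3 3/2 4593/5000
4 2 9031/10000
DF(1.5y) = 4593/5000 ≈ 0.918600

step 1 [0.5y] bond c/2=3/160: DF=(1581589/1600000 − 3/160·(0))/(1+3/160) = 9703/10000 ≈ 0.970300
step 2 [1y] bond c/2=1/80: DF=(96317/100000 − 1/80·(0.970300))/(1+1/80) = 9393/10000 ≈ 0.939300
step 3 [1.5y] bond c/2=9/800: DF=(3801669/4000000 − 9/800·(0.970300+0.939300))/(1+9/800) = 4593/5000 ≈ 0.918600
step 4 [2y] swap r/2=969/37313: DF=(1 − 969/37313·(0.970300+0.939300+0.918600))/(1+969/37313) = 9031/10000 ≈ 0.903100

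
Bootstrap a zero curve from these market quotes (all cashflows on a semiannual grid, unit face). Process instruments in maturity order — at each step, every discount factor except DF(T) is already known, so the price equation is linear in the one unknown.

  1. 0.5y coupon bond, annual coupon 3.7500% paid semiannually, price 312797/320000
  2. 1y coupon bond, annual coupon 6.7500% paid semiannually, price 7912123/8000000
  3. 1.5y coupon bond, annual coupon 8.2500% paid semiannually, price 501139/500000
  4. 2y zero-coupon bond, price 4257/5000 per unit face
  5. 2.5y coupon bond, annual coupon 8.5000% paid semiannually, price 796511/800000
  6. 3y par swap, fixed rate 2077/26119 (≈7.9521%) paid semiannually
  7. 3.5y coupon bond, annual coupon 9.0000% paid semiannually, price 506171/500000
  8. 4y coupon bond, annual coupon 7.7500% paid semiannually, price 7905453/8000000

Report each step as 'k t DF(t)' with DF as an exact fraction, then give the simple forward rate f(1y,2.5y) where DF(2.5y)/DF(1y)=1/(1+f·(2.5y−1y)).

step 1 [0.5y] bond c/2=3/160: DF=(312797/320000 − 3/160·(0))/(1+3/160) = 1919/2000 ≈ 0.959500
step 2 [1y] bond c/2=27/800: DF=(7912123/8000000 − 27/800·(0.959500))/(1+27/800) = 4627/5000 ≈ 0.925400
step 3 [1.5y] bond c/2=33/800: DF=(501139/500000 − 33/800·(0.959500+0.925400))/(1+33/800) = 8879/10000 ≈ 0.887900
step 4 [2y] zero: DF = P = 4257/5000 ≈ 0.851400
step 5 [2.5y] bond c/2=17/400: DF=(796511/800000 − 17/400·(0.959500+0.925400+0.887900+0.851400))/(1+17/400) = 8073/10000 ≈ 0.807300
step 6 [3y] swap r/2=2077/52238: DF=(1 − 2077/52238·(0.959500+0.925400+0.887900+0.851400+0.807300))/(1+2077/52238) = 7923/10000 ≈ 0.792300
step 7 [3.5y] bond c/2=9/200: DF=(506171/500000 − 9/200·(0.959500+0.925400+0.887900+0.851400+0.807300+0.792300))/(1+9/200) = 3719/5000 ≈ 0.743800
step 8 [4y] bond c/2=31/800: DF=(7905453/8000000 − 31/800·(0.959500+0.925400+0.887900+0.851400+0.807300+0.792300+0.743800))/(1+31/800) = 7287/10000 ≈ 0.728700

1 1/2 1919/2000
2 1 4627/5000
3 3/2 8879/10000
4 2 4257/5000
5 5/2 8073/10000
6 3 7923/10000
7 7/2 3719/5000
8 4 7287/10000
f(1y,2.5y) = ((4627/5000)/(8073/10000) − 1)/(3/2) = 2362/24219 ≈ 9.7527%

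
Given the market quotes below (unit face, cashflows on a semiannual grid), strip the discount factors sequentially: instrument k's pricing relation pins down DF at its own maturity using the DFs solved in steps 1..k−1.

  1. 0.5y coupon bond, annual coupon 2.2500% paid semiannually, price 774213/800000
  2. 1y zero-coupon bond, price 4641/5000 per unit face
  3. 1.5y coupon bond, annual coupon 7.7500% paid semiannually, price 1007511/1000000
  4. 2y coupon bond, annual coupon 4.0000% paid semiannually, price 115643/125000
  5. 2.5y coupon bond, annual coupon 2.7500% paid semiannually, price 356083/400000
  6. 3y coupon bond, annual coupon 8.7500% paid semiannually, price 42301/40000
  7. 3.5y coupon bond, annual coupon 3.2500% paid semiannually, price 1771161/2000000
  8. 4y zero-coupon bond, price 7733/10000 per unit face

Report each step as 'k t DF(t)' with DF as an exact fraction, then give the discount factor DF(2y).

1 1/2 957/1000
2 1 4641/5000
3 3/2 2249/2500
4 2 2131/2500
5 5/2 518/625
6 3 413/500
7 7/2 1967/2500
8 4 7733/10000
DF(2y) = 2131/2500 ≈ 0.852400

step 1 [0.5y] bond c/2=9/800: DF=(774213/800000 − 9/800·(0))/(1+9/800) = 957/1000 ≈ 0.957000
step 2 [1y] zero: DF = P = 4641/5000 ≈ 0.928200
step 3 [1.5y] bond c/2=31/800: DF=(1007511/1000000 − 31/800·(0.957000+0.928200))/(1+31/800) = 2249/2500 ≈ 0.899600
step 4 [2y] bond c/2=1/50: DF=(115643/125000 − 1/50·(0.957000+0.928200+0.899600))/(1+1/50) = 2131/2500 ≈ 0.852400
step 5 [2.5y] bond c/2=11/800: DF=(356083/400000 − 11/800·(0.957000+0.928200+0.899600+0.852400))/(1+11/800) = 518/625 ≈ 0.828800
step 6 [3y] bond c/2=7/160: DF=(42301/40000 − 7/160·(0.957000+0.928200+0.899600+0.852400+0.828800))/(1+7/160) = 413/500 ≈ 0.826000
step 7 [3.5y] bond c/2=13/800: DF=(1771161/2000000 − 13/800·(0.957000+0.928200+0.899600+0.852400+0.828800+0.826000))/(1+13/800) = 1967/2500 ≈ 0.786800
step 8 [4y] zero: DF = P = 7733/10000 ≈ 0.773300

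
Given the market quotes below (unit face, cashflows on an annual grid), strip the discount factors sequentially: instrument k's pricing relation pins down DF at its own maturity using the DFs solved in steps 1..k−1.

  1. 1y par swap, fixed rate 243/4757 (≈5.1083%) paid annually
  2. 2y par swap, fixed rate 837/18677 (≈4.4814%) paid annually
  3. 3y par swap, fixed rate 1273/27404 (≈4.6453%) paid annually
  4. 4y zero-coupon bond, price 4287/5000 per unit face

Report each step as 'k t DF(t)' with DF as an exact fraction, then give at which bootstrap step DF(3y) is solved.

step 1 [1y] swap r/1=243/4757: DF=(1 − 243/4757·(0))/(1+243/4757) = 4757/5000 ≈ 0.951400
step 2 [2y] swap r/1=837/18677: DF=(1 − 837/18677·(0.951400))/(1+837/18677) = 9163/10000 ≈ 0.916300
step 3 [3y] swap r/1=1273/27404: DF=(1 − 1273/27404·(0.951400+0.916300))/(1+1273/27404) = 8727/10000 ≈ 0.872700
step 4 [4y] zero: DF = P = 4287/5000 ≈ 0.857400

1 1 4757/5000
2 2 9163/10000
3 3 8727/10000
4 4 4287/5000
DF(3y) is solved at step 3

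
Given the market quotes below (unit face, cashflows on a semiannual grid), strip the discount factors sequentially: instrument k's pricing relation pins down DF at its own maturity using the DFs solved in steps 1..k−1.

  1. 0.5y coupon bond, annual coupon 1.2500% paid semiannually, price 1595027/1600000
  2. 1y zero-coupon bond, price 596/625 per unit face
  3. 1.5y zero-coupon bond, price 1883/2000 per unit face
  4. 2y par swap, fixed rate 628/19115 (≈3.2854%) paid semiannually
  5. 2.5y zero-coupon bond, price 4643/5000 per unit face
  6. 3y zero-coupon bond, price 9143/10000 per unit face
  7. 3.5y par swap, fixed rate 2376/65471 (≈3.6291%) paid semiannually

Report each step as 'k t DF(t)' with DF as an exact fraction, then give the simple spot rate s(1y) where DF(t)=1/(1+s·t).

1 1/2 9907/10000
2 1 596/625
3 3/2 1883/2000
4 2 2343/2500
5 5/2 4643/5000
6 3 9143/10000
7 7/2 2203/2500
s(1y) = (1/(596/625) − 1)/(1) = 29/596 ≈ 4.8658%

step 1 [0.5y] bond c/2=1/160: DF=(1595027/1600000 − 1/160·(0))/(1+1/160) = 9907/10000 ≈ 0.990700
step 2 [1y] zero: DF = P = 596/625 ≈ 0.953600
step 3 [1.5y] zero: DF = P = 1883/2000 ≈ 0.941500
step 4 [2y] swap r/2=314/19115: DF=(1 − 314/19115·(0.990700+0.953600+0.941500))/(1+314/19115) = 2343/2500 ≈ 0.937200
step 5 [2.5y] zero: DF = P = 4643/5000 ≈ 0.928600
step 6 [3y] zero: DF = P = 9143/10000 ≈ 0.914300
step 7 [3.5y] swap r/2=1188/65471: DF=(1 − 1188/65471·(0.990700+0.953600+0.941500+0.937200+0.928600+0.914300))/(1+1188/65471) = 2203/2500 ≈ 0.881200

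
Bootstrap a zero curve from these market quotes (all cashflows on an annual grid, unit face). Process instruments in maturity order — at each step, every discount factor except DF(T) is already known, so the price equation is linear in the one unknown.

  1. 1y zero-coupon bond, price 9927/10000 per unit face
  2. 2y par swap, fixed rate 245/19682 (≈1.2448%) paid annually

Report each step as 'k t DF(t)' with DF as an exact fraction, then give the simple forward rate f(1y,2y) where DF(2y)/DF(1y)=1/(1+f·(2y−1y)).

step 1 [1y] zero: DF = P = 9927/10000 ≈ 0.992700
step 2 [2y] swap r/1=245/19682: DF=(1 − 245/19682·(0.992700))/(1+245/19682) = 1951/2000 ≈ 0.975500

1 1 9927/10000
2 2 1951/2000
f(1y,2y) = ((9927/10000)/(1951/2000) − 1)/(1) = 172/9755 ≈ 1.7632%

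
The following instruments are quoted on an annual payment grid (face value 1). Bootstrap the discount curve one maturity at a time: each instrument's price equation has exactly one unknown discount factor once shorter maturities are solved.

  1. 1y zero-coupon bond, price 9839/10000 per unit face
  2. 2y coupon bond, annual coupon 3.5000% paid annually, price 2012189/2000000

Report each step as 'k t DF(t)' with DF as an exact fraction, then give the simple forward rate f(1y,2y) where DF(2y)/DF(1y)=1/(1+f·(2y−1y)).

step 1 [1y] zero: DF = P = 9839/10000 ≈ 0.983900
step 2 [2y] bond c/1=7/200: DF=(2012189/2000000 − 7/200·(0.983900))/(1+7/200) = 2347/2500 ≈ 0.938800

1 1 9839/10000
2 2 2347/2500
f(1y,2y) = ((9839/10000)/(2347/2500) − 1)/(1) = 451/9388 ≈ 4.8040%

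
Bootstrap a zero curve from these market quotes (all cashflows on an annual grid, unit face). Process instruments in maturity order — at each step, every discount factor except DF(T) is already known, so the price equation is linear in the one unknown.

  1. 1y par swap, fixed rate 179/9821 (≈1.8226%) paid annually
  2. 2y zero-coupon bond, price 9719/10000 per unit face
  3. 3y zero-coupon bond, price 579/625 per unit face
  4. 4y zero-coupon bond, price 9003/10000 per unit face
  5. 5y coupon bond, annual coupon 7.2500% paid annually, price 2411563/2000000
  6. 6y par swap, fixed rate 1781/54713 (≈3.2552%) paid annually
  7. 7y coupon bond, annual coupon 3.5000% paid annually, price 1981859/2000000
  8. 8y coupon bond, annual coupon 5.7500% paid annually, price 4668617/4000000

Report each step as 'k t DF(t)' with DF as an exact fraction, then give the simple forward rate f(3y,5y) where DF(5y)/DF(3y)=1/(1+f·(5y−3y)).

step 1 [1y] swap r/1=179/9821: DF=(1 − 179/9821·(0))/(1+179/9821) = 9821/10000 ≈ 0.982100
step 2 [2y] zero: DF = P = 9719/10000 ≈ 0.971900
step 3 [3y] zero: DF = P = 579/625 ≈ 0.926400
step 4 [4y] zero: DF = P = 9003/10000 ≈ 0.900300
step 5 [5y] bond c/1=29/400: DF=(2411563/2000000 − 29/400·(0.982100+0.971900+0.926400+0.900300))/(1+29/400) = 8687/10000 ≈ 0.868700
step 6 [6y] swap r/1=1781/54713: DF=(1 − 1781/54713·(0.982100+0.971900+0.926400+0.900300+0.868700))/(1+1781/54713) = 8219/10000 ≈ 0.821900
step 7 [7y] bond c/1=7/200: DF=(1981859/2000000 − 7/200·(0.982100+0.971900+0.926400+0.900300+0.868700+0.821900))/(1+7/200) = 1931/2500 ≈ 0.772400
step 8 [8y] bond c/1=23/400: DF=(4668617/4000000 − 23/400·(0.982100+0.971900+0.926400+0.900300+0.868700+0.821900+0.772400))/(1+23/400) = 3821/5000 ≈ 0.764200

1 1 9821/10000
2 2 9719/10000
3 3 579/625
4 4 9003/10000
5 5 8687/10000
6 6 8219/10000
7 7 1931/2500
8 8 3821/5000
f(3y,5y) = ((579/625)/(8687/10000) − 1)/(2) = 577/17374 ≈ 3.3211%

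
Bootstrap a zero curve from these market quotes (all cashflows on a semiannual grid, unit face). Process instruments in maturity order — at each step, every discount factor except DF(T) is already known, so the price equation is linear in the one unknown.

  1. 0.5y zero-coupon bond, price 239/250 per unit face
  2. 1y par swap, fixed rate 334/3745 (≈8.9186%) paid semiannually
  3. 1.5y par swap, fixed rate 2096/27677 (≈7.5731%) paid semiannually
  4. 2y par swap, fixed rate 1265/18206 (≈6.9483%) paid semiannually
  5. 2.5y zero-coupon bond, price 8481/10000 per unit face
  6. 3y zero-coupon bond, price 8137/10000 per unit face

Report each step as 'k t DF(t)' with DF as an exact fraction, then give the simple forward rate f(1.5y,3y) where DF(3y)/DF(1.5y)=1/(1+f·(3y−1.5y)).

1 1/2 239/250
2 1 1833/2000
3 3/2 1119/1250
4 2 1747/2000
5 5/2 8481/10000
6 3 8137/10000
f(1.5y,3y) = ((1119/1250)/(8137/10000) − 1)/(3/2) = 1630/24411 ≈ 6.6773%

step 1 [0.5y] zero: DF = P = 239/250 ≈ 0.956000
step 2 [1y] swap r/2=167/3745: DF=(1 − 167/3745·(0.956000))/(1+167/3745) = 1833/2000 ≈ 0.916500
step 3 [1.5y] swap r/2=1048/27677: DF=(1 − 1048/27677·(0.956000+0.916500))/(1+1048/27677) = 1119/1250 ≈ 0.895200
step 4 [2y] swap r/2=1265/36412: DF=(1 − 1265/36412·(0.956000+0.916500+0.895200))/(1+1265/36412) = 1747/2000 ≈ 0.873500
step 5 [2.5y] zero: DF = P = 8481/10000 ≈ 0.848100
step 6 [3y] zero: DF = P = 8137/10000 ≈ 0.813700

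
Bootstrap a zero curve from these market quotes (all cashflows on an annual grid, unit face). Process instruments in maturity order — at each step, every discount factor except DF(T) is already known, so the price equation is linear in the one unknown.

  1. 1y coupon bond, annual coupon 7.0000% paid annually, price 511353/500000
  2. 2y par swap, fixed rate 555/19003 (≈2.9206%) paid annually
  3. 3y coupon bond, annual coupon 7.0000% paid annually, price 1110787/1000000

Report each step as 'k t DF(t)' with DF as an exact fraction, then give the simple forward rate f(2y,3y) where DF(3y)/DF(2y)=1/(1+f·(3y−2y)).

step 1 [1y] bond c/1=7/100: DF=(511353/500000 − 7/100·(0))/(1+7/100) = 4779/5000 ≈ 0.955800
step 2 [2y] swap r/1=555/19003: DF=(1 − 555/19003·(0.955800))/(1+555/19003) = 1889/2000 ≈ 0.944500
step 3 [3y] bond c/1=7/100: DF=(1110787/1000000 − 7/100·(0.955800+0.944500))/(1+7/100) = 4569/5000 ≈ 0.913800

1 1 4779/5000
2 2 1889/2000
3 3 4569/5000
f(2y,3y) = ((1889/2000)/(4569/5000) − 1)/(1) = 307/9138 ≈ 3.3596%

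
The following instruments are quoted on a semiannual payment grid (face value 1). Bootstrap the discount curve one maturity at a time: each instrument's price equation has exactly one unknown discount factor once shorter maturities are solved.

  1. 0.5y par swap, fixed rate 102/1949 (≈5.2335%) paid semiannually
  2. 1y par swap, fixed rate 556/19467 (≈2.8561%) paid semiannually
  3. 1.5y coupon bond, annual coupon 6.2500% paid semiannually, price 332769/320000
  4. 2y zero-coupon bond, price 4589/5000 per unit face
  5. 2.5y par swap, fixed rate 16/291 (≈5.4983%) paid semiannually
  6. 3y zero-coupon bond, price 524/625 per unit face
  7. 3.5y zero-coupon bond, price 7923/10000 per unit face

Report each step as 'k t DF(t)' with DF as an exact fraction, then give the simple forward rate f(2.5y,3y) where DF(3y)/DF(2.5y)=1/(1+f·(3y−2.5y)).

step 1 [0.5y] swap r/2=51/1949: DF=(1 − 51/1949·(0))/(1+51/1949) = 1949/2000 ≈ 0.974500
step 2 [1y] swap r/2=278/19467: DF=(1 − 278/19467·(0.974500))/(1+278/19467) = 4861/5000 ≈ 0.972200
step 3 [1.5y] bond c/2=1/32: DF=(332769/320000 − 1/32·(0.974500+0.972200))/(1+1/32) = 4747/5000 ≈ 0.949400
step 4 [2y] zero: DF = P = 4589/5000 ≈ 0.917800
step 5 [2.5y] swap r/2=8/291: DF=(1 − 8/291·(0.974500+0.972200+0.949400+0.917800))/(1+8/291) = 1089/1250 ≈ 0.871200
step 6 [3y] zero: DF = P = 524/625 ≈ 0.838400
step 7 [3.5y] zero: DF = P = 7923/10000 ≈ 0.792300

1 1/2 1949/2000
2 1 4861/5000
3 3/2 4747/5000
4 2 4589/5000
5 5/2 1089/1250
6 3 524/625
7 7/2 7923/10000
f(2.5y,3y) = ((1089/1250)/(524/625) − 1)/(1/2) = 41/524 ≈ 7.8244%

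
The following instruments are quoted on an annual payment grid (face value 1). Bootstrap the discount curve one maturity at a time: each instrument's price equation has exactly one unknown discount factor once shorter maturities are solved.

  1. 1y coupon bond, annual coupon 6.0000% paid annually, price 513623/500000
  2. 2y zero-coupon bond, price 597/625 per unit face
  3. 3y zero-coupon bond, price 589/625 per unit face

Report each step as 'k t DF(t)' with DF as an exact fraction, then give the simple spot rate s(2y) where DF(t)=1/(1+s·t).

step 1 [1y] bond c/1=3/50: DF=(513623/500000 − 3/50·(0))/(1+3/50) = 9691/10000 ≈ 0.969100
step 2 [2y] zero: DF = P = 597/625 ≈ 0.955200
step 3 [3y] zero: DF = P = 589/625 ≈ 0.942400

1 1 9691/10000
2 2 597/625
3 3 589/625
s(2y) = (1/(597/625) − 1)/(2) = 14/597 ≈ 2.3451%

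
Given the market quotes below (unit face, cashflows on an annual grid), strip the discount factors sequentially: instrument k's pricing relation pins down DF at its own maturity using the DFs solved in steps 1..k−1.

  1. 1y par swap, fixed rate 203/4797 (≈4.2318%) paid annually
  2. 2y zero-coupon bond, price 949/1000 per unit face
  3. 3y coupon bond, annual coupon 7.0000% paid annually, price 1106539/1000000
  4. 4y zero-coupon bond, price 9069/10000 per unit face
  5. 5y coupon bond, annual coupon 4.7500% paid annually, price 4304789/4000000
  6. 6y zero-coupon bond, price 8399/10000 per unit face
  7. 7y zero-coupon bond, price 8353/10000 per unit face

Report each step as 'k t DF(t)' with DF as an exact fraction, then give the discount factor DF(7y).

step 1 [1y] swap r/1=203/4797: DF=(1 − 203/4797·(0))/(1+203/4797) = 4797/5000 ≈ 0.959400
step 2 [2y] zero: DF = P = 949/1000 ≈ 0.949000
step 3 [3y] bond c/1=7/100: DF=(1106539/1000000 − 7/100·(0.959400+0.949000))/(1+7/100) = 9093/10000 ≈ 0.909300
step 4 [4y] zero: DF = P = 9069/10000 ≈ 0.906900
step 5 [5y] bond c/1=19/400: DF=(4304789/4000000 − 19/400·(0.959400+0.949000+0.909300+0.906900))/(1+19/400) = 1717/2000 ≈ 0.858500
step 6 [6y] zero: DF = P = 8399/10000 ≈ 0.839900
step 7 [7y] zero: DF = P = 8353/10000 ≈ 0.835300

1 1 4797/5000
2 2 949/1000
3 3 9093/10000
4 4 9069/10000
5 5 1717/2000
6 6 8399/10000
7 7 8353/10000
DF(7y) = 8353/10000 ≈ 0.835300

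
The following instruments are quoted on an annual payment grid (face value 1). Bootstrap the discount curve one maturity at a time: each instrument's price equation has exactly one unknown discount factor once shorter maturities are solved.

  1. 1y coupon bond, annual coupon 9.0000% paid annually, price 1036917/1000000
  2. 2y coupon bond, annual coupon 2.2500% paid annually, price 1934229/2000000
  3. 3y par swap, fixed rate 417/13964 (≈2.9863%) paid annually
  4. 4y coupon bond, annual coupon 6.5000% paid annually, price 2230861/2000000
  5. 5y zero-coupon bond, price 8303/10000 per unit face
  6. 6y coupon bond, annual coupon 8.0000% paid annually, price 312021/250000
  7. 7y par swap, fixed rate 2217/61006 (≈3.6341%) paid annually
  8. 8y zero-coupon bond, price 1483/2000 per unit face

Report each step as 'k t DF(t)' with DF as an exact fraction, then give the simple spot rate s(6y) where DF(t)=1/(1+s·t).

1 1 9513/10000
2 2 9249/10000
3 3 4583/5000
4 4 8769/10000
5 5 8303/10000
6 6 8223/10000
7 7 7783/10000
8 8 1483/2000
s(6y) = (1/(8223/10000) − 1)/(6) = 1777/49338 ≈ 3.6017%

step 1 [1y] bond c/1=9/100: DF=(1036917/1000000 − 9/100·(0))/(1+9/100) = 9513/10000 ≈ 0.951300
step 2 [2y] bond c/1=9/400: DF=(1934229/2000000 − 9/400·(0.951300))/(1+9/400) = 9249/10000 ≈ 0.924900
step 3 [3y] swap r/1=417/13964: DF=(1 − 417/13964·(0.951300+0.924900))/(1+417/13964) = 4583/5000 ≈ 0.916600
step 4 [4y] bond c/1=13/200: DF=(2230861/2000000 − 13/200·(0.951300+0.924900+0.916600))/(1+13/200) = 8769/10000 ≈ 0.876900
step 5 [5y] zero: DF = P = 8303/10000 ≈ 0.830300
step 6 [6y] bond c/1=2/25: DF=(312021/250000 − 2/25·(0.951300+0.924900+0.916600+0.876900+0.830300))/(1+2/25) = 8223/10000 ≈ 0.822300
step 7 [7y] swap r/1=2217/61006: DF=(1 − 2217/61006·(0.951300+0.924900+0.916600+0.876900+0.830300+0.822300))/(1+2217/61006) = 7783/10000 ≈ 0.778300
step 8 [8y] zero: DF = P = 1483/2000 ≈ 0.741500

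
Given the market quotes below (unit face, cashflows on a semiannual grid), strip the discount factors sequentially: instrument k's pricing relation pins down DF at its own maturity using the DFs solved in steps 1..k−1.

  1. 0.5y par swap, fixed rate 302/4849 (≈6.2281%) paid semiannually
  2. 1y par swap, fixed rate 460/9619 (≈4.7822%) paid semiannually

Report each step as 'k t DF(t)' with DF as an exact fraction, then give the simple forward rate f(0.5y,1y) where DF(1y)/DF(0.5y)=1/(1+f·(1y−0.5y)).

step 1 [0.5y] swap r/2=151/4849: DF=(1 − 151/4849·(0))/(1+151/4849) = 4849/5000 ≈ 0.969800
step 2 [1y] swap r/2=230/9619: DF=(1 − 230/9619·(0.969800))/(1+230/9619) = 477/500 ≈ 0.954000

1 1/2 4849/5000
2 1 477/500
f(0.5y,1y) = ((4849/5000)/(477/500) − 1)/(1/2) = 79/2385 ≈ 3.3124%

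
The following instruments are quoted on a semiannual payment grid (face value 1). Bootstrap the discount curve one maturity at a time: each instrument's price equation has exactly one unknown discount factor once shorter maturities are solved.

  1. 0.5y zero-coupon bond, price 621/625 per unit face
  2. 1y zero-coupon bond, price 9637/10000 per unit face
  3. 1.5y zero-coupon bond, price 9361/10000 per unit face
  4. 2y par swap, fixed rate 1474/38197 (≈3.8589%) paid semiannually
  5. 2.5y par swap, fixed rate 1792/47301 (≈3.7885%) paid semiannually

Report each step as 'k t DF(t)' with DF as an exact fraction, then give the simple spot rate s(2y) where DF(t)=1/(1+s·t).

1 1/2 621/625
2 1 9637/10000
3 3/2 9361/10000
4 2 9263/10000
5 5/2 569/625
s(2y) = (1/(9263/10000) − 1)/(2) = 737/18526 ≈ 3.9782%

step 1 [0.5y] zero: DF = P = 621/625 ≈ 0.993600
step 2 [1y] zero: DF = P = 9637/10000 ≈ 0.963700
step 3 [1.5y] zero: DF = P = 9361/10000 ≈ 0.936100
step 4 [2y] swap r/2=737/38197: DF=(1 − 737/38197·(0.993600+0.963700+0.936100))/(1+737/38197) = 9263/10000 ≈ 0.926300
step 5 [2.5y] swap r/2=896/47301: DF=(1 − 896/47301·(0.993600+0.963700+0.936100+0.926300))/(1+896/47301) = 569/625 ≈ 0.910400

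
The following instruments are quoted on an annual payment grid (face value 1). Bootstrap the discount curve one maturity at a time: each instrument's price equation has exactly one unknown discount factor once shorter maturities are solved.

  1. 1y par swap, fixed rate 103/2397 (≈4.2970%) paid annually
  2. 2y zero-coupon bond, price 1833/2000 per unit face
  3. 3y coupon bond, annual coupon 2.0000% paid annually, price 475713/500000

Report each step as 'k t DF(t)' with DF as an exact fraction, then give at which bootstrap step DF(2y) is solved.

1 1 2397/2500
2 2 1833/2000
3 3 112/125
DF(2y) is solved at step 2

step 1 [1y] swap r/1=103/2397: DF=(1 − 103/2397·(0))/(1+103/2397) = 2397/2500 ≈ 0.958800
step 2 [2y] zero: DF = P = 1833/2000 ≈ 0.916500
step 3 [3y] bond c/1=1/50: DF=(475713/500000 − 1/50·(0.958800+0.916500))/(1+1/50) = 112/125 ≈ 0.896000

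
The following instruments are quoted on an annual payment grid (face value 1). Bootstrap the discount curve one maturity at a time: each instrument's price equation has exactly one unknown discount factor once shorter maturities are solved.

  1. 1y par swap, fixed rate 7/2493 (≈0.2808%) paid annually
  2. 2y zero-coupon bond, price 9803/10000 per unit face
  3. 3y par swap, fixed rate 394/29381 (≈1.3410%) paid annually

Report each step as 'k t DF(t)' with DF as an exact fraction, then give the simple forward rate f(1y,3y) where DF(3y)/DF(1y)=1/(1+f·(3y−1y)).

step 1 [1y] swap r/1=7/2493: DF=(1 − 7/2493·(0))/(1+7/2493) = 2493/2500 ≈ 0.997200
step 2 [2y] zero: DF = P = 9803/10000 ≈ 0.980300
step 3 [3y] swap r/1=394/29381: DF=(1 − 394/29381·(0.997200+0.980300))/(1+394/29381) = 4803/5000 ≈ 0.960600

1 1 2493/2500
2 2 9803/10000
3 3 4803/5000
f(1y,3y) = ((2493/2500)/(4803/5000) − 1)/(2) = 61/3202 ≈ 1.9051%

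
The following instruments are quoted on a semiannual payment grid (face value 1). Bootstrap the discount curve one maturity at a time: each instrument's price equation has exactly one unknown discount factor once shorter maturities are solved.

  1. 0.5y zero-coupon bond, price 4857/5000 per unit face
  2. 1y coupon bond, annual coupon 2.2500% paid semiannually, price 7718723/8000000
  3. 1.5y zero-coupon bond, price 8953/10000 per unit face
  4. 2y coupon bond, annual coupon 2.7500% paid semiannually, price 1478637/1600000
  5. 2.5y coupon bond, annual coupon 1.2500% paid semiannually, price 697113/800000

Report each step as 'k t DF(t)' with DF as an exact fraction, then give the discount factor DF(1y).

1 1/2 4857/5000
2 1 9433/10000
3 3/2 8953/10000
4 2 1747/2000
5 5/2 8431/10000
DF(1y) = 9433/10000 ≈ 0.943300

step 1 [0.5y] zero: DF = P = 4857/5000 ≈ 0.971400
step 2 [1y] bond c/2=9/800: DF=(7718723/8000000 − 9/800·(0.971400))/(1+9/800) = 9433/10000 ≈ 0.943300
step 3 [1.5y] zero: DF = P = 8953/10000 ≈ 0.895300
step 4 [2y] bond c/2=11/800: DF=(1478637/1600000 − 11/800·(0.971400+0.943300+0.895300))/(1+11/800) = 1747/2000 ≈ 0.873500
step 5 [2.5y] bond c/2=1/160: DF=(697113/800000 − 1/160·(0.971400+0.943300+0.895300+0.873500))/(1+1/160) = 8431/10000 ≈ 0.843100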